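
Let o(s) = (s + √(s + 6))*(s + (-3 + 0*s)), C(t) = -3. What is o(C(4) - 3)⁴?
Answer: 8503056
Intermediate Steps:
o(s) = (-3 + s)*(s + √(6 + s)) (o(s) = (s + √(6 + s))*(s + (-3 + 0)) = (s + √(6 + s))*(s - 3) = (s + √(6 + s))*(-3 + s) = (-3 + s)*(s + √(6 + s)))
o(C(4) - 3)⁴ = ((-3 - 3)² - 3*(-3 - 3) - 3*√(6 + (-3 - 3)) + (-3 - 3)*√(6 + (-3 - 3)))⁴ = ((-6)² - 3*(-6) - 3*√(6 - 6) - 6*√(6 - 6))⁴ = (36 + 18 - 3*√0 - 6*√0)⁴ = (36 + 18 - 3*0 - 6*0)⁴ = (36 + 18 + 0 + 0)⁴ = 54⁴ = 8503056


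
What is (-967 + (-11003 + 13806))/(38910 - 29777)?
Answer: 1836/9133 ≈ 0.20103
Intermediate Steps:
(-967 + (-11003 + 13806))/(38910 - 29777) = (-967 + 2803)/9133 = 1836*(1/9133) = 1836/9133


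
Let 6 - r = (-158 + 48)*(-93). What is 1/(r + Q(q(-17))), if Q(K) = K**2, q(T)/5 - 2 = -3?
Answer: -1/10199 ≈ -9.8049e-5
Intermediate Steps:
q(T) = -5 (q(T) = 10 + 5*(-3) = 10 - 15 = -5)
r = -10224 (r = 6 - (-158 + 48)*(-93) = 6 - (-110)*(-93) = 6 - 1*10230 = 6 - 10230 = -10224)
1/(r + Q(q(-17))) = 1/(-10224 + (-5)**2) = 1/(-10224 + 25) = 1/(-10199) = -1/10199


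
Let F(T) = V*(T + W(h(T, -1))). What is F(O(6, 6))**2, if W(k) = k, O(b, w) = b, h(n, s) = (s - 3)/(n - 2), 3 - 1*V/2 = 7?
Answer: 1600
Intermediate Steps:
V = -8 (V = 6 - 2*7 = 6 - 14 = -8)
h(n, s) = (-3 + s)/(-2 + n)
F(T) = -8*T + 32/(-2 + T) (F(T) = -8*(T + (-3 - 1)/(-2 + T)) = -8*(T - 4/(-2 + T)) = -8*T + 32/(-2 + T))
F(O(6, 6))**2 = (8*(4 - 1*6*(-2 + 6))/(-2 + 6))**2 = (8*(4 - 1*6*4)/4)**2 = (8*(1/4)*(4 - 24))**2 = (8*(1/4)*(-20))**2 = (-40)**2 = 1600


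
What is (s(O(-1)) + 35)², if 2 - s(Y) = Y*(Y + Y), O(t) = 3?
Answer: 361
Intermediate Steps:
s(Y) = 2 - 2*Y² (s(Y) = 2 - Y*(Y + Y) = 2 - Y*2*Y = 2 - 2*Y²)
(s(O(-1)) + 35)² = ((2 - 2*3²) + 35)² = ((2 - 2*9) + 35)² = ((2 - 18) + 35)² = (-16 + 35)² = 19² = 361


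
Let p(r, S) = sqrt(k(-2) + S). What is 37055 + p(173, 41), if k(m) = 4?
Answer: 37055 + 3*sqrt(5) ≈ 37062.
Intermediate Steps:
p(r, S) = sqrt(4 + S)
37055 + p(173, 41) = 37055 + sqrt(4 + 41) = 37055 + sqrt(45) = 37055 + 3*sqrt(5)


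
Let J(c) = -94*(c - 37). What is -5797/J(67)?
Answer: 5797/2820 ≈ 2.0557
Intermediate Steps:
J(c) = 3478 - 94*c (J(c) = -94*(-37 + c) = 3478 - 94*c)
-5797/J(67) = -5797/(3478 - 94*67) = -5797/(3478 - 6298) = -5797/(-2820) = -5797*(-1/2820) = 5797/2820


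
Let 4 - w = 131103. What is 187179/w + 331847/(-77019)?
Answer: -57921149254/10097113881 ≈ -5.7364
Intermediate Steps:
w = -131099 (w = 4 - 1*131103 = 4 - 131103 = -131099)
187179/w + 331847/(-77019) = 187179/(-131099) + 331847/(-77019) = 187179*(-1/131099) + 331847*(-1/77019) = -187179/131099 - 331847/77019 = -57921149254/10097113881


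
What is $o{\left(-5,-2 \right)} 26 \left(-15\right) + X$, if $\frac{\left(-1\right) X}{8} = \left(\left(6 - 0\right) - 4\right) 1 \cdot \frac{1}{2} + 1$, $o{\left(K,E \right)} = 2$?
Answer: $-796$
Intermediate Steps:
$X = -16$ ($X = - 8 \left(\left(\left(6 - 0\right) - 4\right) 1 \cdot \frac{1}{2} + 1\right) = - 8 \left(\left(\left(6 + 0\right) - 4\right) 1 \cdot \frac{1}{2} + 1\right) = - 8 \left(\left(6 - 4\right) \frac{1}{2} + 1\right) = - 8 \left(2 \cdot \frac{1}{2} + 1\right) = - 8 \left(1 + 1\right) = \left(-8\right) 2 = -16$)
$o{\left(-5,-2 \right)} 26 \left(-15\right) + X = 2 \cdot 26 \left(-15\right) - 16 = 52 \left(-15\right) - 16 = -780 - 16 = -796$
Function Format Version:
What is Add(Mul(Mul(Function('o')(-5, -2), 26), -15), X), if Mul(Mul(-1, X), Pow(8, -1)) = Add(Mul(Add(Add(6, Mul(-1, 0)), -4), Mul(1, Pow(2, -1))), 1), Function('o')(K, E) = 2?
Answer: -796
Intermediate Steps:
X = -16 (X = Mul(-8, Add(Mul(Add(Add(6, Mul(-1, 0)), -4), Mul(1, Pow(2, -1))), 1)) = Mul(-8, Add(Mul(Add(Add(6, 0), -4), Mul(1, Rational(1, 2))), 1)) = Mul(-8, Add(Mul(Add(6, -4), Rational(1, 2)), 1)) = Mul(-8, Add(Mul(2, Rational(1, 2)), 1)) = Mul(-8, Add(1, 1)) = Mul(-8, 2) = -16)
Add(Mul(Mul(Function('o')(-5, -2), 26), -15), X) = Add(Mul(Mul(2, 26), -15), -16) = Add(Mul(52, -15), -16) = Add(-780, -16) = -796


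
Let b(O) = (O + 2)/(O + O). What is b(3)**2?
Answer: 25/36 ≈ 0.69444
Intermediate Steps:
b(O) = (2 + O)/(2*O) (b(O) = (2 + O)/((2*O)) = (2 + O)*(1/(2*O)) = (2 + O)/(2*O))
b(3)**2 = ((1/2)*(2 + 3)/3)**2 = ((1/2)*(1/3)*5)**2 = (5/6)**2 = 25/36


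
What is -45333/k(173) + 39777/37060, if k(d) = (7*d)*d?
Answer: 6653359851/7764181180 ≈ 0.85693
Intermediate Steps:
k(d) = 7*d²
-45333/k(173) + 39777/37060 = -45333/(7*173²) + 39777/37060 = -45333/(7*29929) + 39777*(1/37060) = -45333/209503 + 39777/37060 = 6653359851/7764181180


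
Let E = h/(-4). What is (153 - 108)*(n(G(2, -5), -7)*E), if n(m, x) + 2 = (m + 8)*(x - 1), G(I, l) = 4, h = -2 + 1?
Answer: -2205/2 ≈ -1102.5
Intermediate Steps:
h = -1
n(m, x) = -2 + (-1 + x)*(8 + m) (n(m, x) = -2 + (m + 8)*(x - 1) = -2 + (8 + m)*(-1 + x) = -2 + (-1 + x)*(8 + m))
E = ¼ (E = -1/(-4) = -1*(-¼) = ¼ ≈ 0.25000)
(153 - 108)*(n(G(2, -5), -7)*E) = (153 - 108)*((-10 - 1*4 + 8*(-7) + 4*(-7))*(¼)) = 45*((-10 - 4 - 56 - 28)*(¼)) = 45*(-98*¼) = 45*(-49/2) = -2205/2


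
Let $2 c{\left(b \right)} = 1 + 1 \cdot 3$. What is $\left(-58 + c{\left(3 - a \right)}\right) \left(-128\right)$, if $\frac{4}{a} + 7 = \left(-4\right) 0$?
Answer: $7168$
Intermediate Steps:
$a = - \frac{4}{7}$ ($a = \frac{4}{-7 - 0} = \frac{4}{-7 + 0} = \frac{4}{-7} = 4 \left(- \frac{1}{7}\right) = - \frac{4}{7} \approx -0.57143$)
$c{\left(b \right)} = 2$ ($c{\left(b \right)} = \frac{1 + 1 \cdot 3}{2} = \frac{1 + 3}{2} = \frac{1}{2} \cdot 4 = 2$)
$\left(-58 + c{\left(3 - a \right)}\right) \left(-128\right) = \left(-58 + 2\right) \left(-128\right) = \left(-56\right) \left(-128\right) = 7168$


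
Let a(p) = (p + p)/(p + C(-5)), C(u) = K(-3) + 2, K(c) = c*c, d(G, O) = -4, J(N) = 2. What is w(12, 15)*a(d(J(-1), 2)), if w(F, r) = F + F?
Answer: -192/7 ≈ -27.429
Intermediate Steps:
w(F, r) = 2*F
K(c) = c**2
C(u) = 11 (C(u) = (-3)**2 + 2 = 9 + 2 = 11)
a(p) = 2*p/(11 + p) (a(p) = (p + p)/(p + 11) = (2*p)/(11 + p) = 2*p/(11 + p))
w(12, 15)*a(d(J(-1), 2)) = (2*12)*(2*(-4)/(11 - 4)) = 24*(2*(-4)/7) = 24*(2*(-4)*(1/7)) = 24*(-8/7) = -192/7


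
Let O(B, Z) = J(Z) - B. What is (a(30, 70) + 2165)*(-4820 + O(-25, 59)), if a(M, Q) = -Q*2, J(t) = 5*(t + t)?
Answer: -8515125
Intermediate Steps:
J(t) = 10*t (J(t) = 5*(2*t) = 10*t)
a(M, Q) = -2*Q
O(B, Z) = -B + 10*Z (O(B, Z) = 10*Z - B = -B + 10*Z)
(a(30, 70) + 2165)*(-4820 + O(-25, 59)) = (-2*70 + 2165)*(-4820 + (-1*(-25) + 10*59)) = (-140 + 2165)*(-4820 + (25 + 590)) = 2025*(-4820 + 615) = 2025*(-4205) = -8515125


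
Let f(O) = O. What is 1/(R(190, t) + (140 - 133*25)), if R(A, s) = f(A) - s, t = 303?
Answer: -1/3298 ≈ -0.00030321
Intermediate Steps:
R(A, s) = A - s
1/(R(190, t) + (140 - 133*25)) = 1/((190 - 1*303) + (140 - 133*25)) = 1/((190 - 303) + (140 - 3325)) = 1/(-113 - 3185) = 1/(-3298) = -1/3298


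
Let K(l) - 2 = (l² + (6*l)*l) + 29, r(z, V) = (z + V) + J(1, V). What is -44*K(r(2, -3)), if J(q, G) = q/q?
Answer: -1364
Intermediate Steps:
J(q, G) = 1
r(z, V) = 1 + V + z (r(z, V) = (z + V) + 1 = (V + z) + 1 = 1 + V + z)
K(l) = 31 + 7*l² (K(l) = 2 + ((l² + (6*l)*l) + 29) = 2 + ((l² + 6*l²) + 29) = 2 + (7*l² + 29) = 2 + (29 + 7*l²) = 31 + 7*l²)
-44*K(r(2, -3)) = -44*(31 + 7*(1 - 3 + 2)²) = -44*(31 + 7*0²) = -44*(31 + 7*0) = -44*(31 + 0) = -44*31 = -1364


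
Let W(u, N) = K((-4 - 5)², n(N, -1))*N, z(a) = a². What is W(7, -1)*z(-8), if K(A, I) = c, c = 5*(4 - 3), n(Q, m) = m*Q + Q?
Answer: -320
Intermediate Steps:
n(Q, m) = Q + Q*m (n(Q, m) = Q*m + Q = Q + Q*m)
c = 5 (c = 5*1 = 5)
K(A, I) = 5
W(u, N) = 5*N
W(7, -1)*z(-8) = (5*(-1))*(-8)² = -5*64 = -320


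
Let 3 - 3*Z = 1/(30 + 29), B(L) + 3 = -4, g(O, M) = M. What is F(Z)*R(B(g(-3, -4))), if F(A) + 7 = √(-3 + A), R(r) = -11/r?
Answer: -11 + 11*I*√62835/1239 ≈ -11.0 + 2.2255*I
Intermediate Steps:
B(L) = -7 (B(L) = -3 - 4 = -7)
Z = 176/177 (Z = 1 - 1/(3*(30 + 29)) = 1 - ⅓/59 = 1 - ⅓*1/59 = 1 - 1/177 = 176/177 ≈ 0.99435)
F(A) = -7 + √(-3 + A)
F(Z)*R(B(g(-3, -4))) = (-7 + √(-3 + 176/177))*(-11/(-7)) = (-7 + √(-355/177))*(-11*(-⅐)) = (-7 + I*√62835/177)*(11/7) = -11 + 11*I*√62835/1239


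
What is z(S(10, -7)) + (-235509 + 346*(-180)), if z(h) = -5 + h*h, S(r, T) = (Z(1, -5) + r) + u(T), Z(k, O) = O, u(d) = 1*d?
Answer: -297790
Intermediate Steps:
u(d) = d
S(r, T) = -5 + T + r (S(r, T) = (-5 + r) + T = -5 + T + r)
z(h) = -5 + h²
z(S(10, -7)) + (-235509 + 346*(-180)) = (-5 + (-5 - 7 + 10)²) + (-235509 + 346*(-180)) = (-5 + (-2)²) + (-235509 - 62280) = (-5 + 4) - 297789 = -1 - 297789 = -297790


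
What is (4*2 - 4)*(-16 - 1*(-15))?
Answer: -4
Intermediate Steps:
(4*2 - 4)*(-16 - 1*(-15)) = (8 - 4)*(-16 + 15) = 4*(-1) = -4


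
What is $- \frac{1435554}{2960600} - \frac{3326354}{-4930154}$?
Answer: $\frac{692625339271}{3649053483100} \approx 0.18981$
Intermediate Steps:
$- \frac{1435554}{2960600} - \frac{3326354}{-4930154} = \left(-1435554\right) \frac{1}{2960600} - - \frac{1663177}{2465077} = - \frac{717777}{1480300} + \frac{1663177}{2465077} = \frac{692625339271}{3649053483100}$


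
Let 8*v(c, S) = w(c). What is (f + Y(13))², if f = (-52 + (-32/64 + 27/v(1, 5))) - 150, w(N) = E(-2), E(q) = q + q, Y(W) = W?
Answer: 237169/4 ≈ 59292.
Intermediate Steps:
E(q) = 2*q
w(N) = -4 (w(N) = 2*(-2) = -4)
v(c, S) = -½ (v(c, S) = (⅛)*(-4) = -½)
f = -513/2 (f = (-52 + (-32/64 + 27/(-½))) - 150 = (-52 + (-32*1/64 + 27*(-2))) - 150 = (-52 + (-½ - 54)) - 150 = (-52 - 109/2) - 150 = -213/2 - 150 = -513/2 ≈ -256.50)
(f + Y(13))² = (-513/2 + 13)² = (-487/2)² = 237169/4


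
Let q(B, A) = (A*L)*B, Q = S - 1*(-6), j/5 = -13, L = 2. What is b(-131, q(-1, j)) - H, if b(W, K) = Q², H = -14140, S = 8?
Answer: 14336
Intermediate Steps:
j = -65 (j = 5*(-13) = -65)
Q = 14 (Q = 8 - 1*(-6) = 8 + 6 = 14)
q(B, A) = 2*A*B (q(B, A) = (A*2)*B = (2*A)*B = 2*A*B)
b(W, K) = 196 (b(W, K) = 14² = 196)
b(-131, q(-1, j)) - H = 196 - 1*(-14140) = 196 + 14140 = 14336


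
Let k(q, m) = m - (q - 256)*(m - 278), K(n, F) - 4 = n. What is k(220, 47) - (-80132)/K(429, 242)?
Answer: -3500345/433 ≈ -8083.9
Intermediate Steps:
K(n, F) = 4 + n
k(q, m) = m - (-278 + m)*(-256 + q) (k(q, m) = m - (-256 + q)*(-278 + m) = m - (-278 + m)*(-256 + q))
k(220, 47) - (-80132)/K(429, 242) = (-71168 + 257*47 + 278*220 - 1*47*220) - (-80132)/(4 + 429) = (-71168 + 12079 + 61160 - 10340) - (-80132)/433 = -8269 - (-80132)/433 = -8269 - 1*(-80132/433) = -8269 + 80132/433 = -3500345/433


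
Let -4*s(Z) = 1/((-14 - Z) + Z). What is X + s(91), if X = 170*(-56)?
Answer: -533119/56 ≈ -9520.0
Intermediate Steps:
X = -9520
s(Z) = 1/56 (s(Z) = -1/(4*((-14 - Z) + Z)) = -1/4/(-14) = -1/4*(-1/14) = 1/56)
X + s(91) = -9520 + 1/56 = -533119/56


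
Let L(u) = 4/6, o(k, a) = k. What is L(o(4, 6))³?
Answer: 8/27 ≈ 0.29630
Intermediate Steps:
L(u) = ⅔ (L(u) = 4*(⅙) = ⅔)
L(o(4, 6))³ = (⅔)³ = 8/27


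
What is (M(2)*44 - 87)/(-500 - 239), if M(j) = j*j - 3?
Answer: 43/739 ≈ 0.058187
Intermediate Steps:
M(j) = -3 + j**2 (M(j) = j**2 - 3 = -3 + j**2)
(M(2)*44 - 87)/(-500 - 239) = ((-3 + 2**2)*44 - 87)/(-500 - 239) = ((-3 + 4)*44 - 87)/(-739) = (1*44 - 87)*(-1/739) = (44 - 87)*(-1/739) = -43*(-1/739) = 43/739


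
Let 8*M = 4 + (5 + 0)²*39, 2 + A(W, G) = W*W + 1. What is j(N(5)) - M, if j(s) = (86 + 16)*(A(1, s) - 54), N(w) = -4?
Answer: -45043/8 ≈ -5630.4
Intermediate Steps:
A(W, G) = -1 + W² (A(W, G) = -2 + (W*W + 1) = -2 + (W² + 1) = -2 + (1 + W²) = -1 + W²)
j(s) = -5508 (j(s) = (86 + 16)*((-1 + 1²) - 54) = 102*((-1 + 1) - 54) = 102*(0 - 54) = 102*(-54) = -5508)
M = 979/8 (M = (4 + (5 + 0)²*39)/8 = (4 + 5²*39)/8 = (4 + 25*39)/8 = (4 + 975)/8 = (⅛)*979 = 979/8 ≈ 122.38)
j(N(5)) - M = -5508 - 1*979/8 = -5508 - 979/8 = -45043/8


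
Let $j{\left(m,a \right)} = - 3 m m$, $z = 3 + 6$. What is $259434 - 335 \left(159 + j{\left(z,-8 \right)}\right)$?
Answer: $287574$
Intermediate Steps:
$z = 9$
$j{\left(m,a \right)} = - 3 m^{2}$
$259434 - 335 \left(159 + j{\left(z,-8 \right)}\right) = 259434 - 335 \left(159 - 3 \cdot 9^{2}\right) = 259434 - 335 \left(159 - 243\right) = 259434 - -28140 = 259434 + 28140 = 287574$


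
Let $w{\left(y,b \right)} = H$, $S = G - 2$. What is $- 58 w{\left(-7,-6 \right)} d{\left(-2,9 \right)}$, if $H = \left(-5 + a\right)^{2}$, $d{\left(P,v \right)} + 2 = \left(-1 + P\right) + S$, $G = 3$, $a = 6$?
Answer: $232$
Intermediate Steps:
$S = 1$ ($S = 3 - 2 = 1$)
$d{\left(P,v \right)} = -2 + P$ ($d{\left(P,v \right)} = -2 + \left(\left(-1 + P\right) + 1\right) = -2 + P$)
$H = 1$ ($H = \left(-5 + 6\right)^{2} = 1^{2} = 1$)
$w{\left(y,b \right)} = 1$
$- 58 w{\left(-7,-6 \right)} d{\left(-2,9 \right)} = \left(-58\right) 1 \left(-2 - 2\right) = \left(-58\right) \left(-4\right) = 232$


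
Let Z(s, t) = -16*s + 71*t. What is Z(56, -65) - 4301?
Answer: -9812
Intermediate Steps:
Z(56, -65) - 4301 = (-16*56 + 71*(-65)) - 4301 = (-896 - 4615) - 4301 = -5511 - 4301 = -9812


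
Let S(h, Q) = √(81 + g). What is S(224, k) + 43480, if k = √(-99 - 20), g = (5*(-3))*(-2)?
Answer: 43480 + √111 ≈ 43491.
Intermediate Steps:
g = 30 (g = -15*(-2) = 30)
k = I*√119 (k = √(-119) = I*√119 ≈ 10.909*I)
S(h, Q) = √111 (S(h, Q) = √(81 + 30) = √111)
S(224, k) + 43480 = √111 + 43480 = 43480 + √111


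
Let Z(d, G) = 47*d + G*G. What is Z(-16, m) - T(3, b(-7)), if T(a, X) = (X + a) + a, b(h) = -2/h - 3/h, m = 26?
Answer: -579/7 ≈ -82.714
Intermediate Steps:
b(h) = -5/h
Z(d, G) = G² + 47*d (Z(d, G) = 47*d + G² = G² + 47*d)
T(a, X) = X + 2*a
Z(-16, m) - T(3, b(-7)) = (26² + 47*(-16)) - (-5/(-7) + 2*3) = (676 - 752) - (-5*(-⅐) + 6) = -76 - (5/7 + 6) = -76 - 1*47/7 = -76 - 47/7 = -579/7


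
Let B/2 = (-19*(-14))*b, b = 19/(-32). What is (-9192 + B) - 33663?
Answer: -345367/8 ≈ -43171.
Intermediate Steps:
b = -19/32 (b = 19*(-1/32) = -19/32 ≈ -0.59375)
B = -2527/8 (B = 2*(-19*(-14)*(-19/32)) = 2*(266*(-19/32)) = 2*(-2527/16) = -2527/8 ≈ -315.88)
(-9192 + B) - 33663 = (-9192 - 2527/8) - 33663 = -76063/8 - 33663 = -345367/8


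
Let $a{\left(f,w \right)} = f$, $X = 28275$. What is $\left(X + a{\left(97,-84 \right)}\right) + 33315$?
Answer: $61687$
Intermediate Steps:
$\left(X + a{\left(97,-84 \right)}\right) + 33315 = \left(28275 + 97\right) + 33315 = 28372 + 33315 = 61687$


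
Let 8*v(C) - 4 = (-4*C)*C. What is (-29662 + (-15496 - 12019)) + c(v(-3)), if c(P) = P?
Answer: -57181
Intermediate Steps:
v(C) = ½ - C²/2 (v(C) = ½ + ((-4*C)*C)/8 = ½ + (-4*C²)/8 = ½ - C²/2)
(-29662 + (-15496 - 12019)) + c(v(-3)) = (-29662 + (-15496 - 12019)) + (½ - ½*(-3)²) = (-29662 - 27515) + (½ - ½*9) = -57177 + (½ - 9/2) = -57177 - 4 = -57181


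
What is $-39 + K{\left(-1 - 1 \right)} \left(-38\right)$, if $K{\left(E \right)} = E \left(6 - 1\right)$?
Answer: $341$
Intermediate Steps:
$K{\left(E \right)} = 5 E$ ($K{\left(E \right)} = E \left(6 - 1\right) = E 5 = 5 E$)
$-39 + K{\left(-1 - 1 \right)} \left(-38\right) = -39 + 5 \left(-1 - 1\right) \left(-38\right) = -39 + 5 \left(-2\right) \left(-38\right) = -39 - -380 = -39 + 380 = 341$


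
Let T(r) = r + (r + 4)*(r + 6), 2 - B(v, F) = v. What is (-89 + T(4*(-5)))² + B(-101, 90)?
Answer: 13328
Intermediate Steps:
B(v, F) = 2 - v
T(r) = r + (4 + r)*(6 + r)
(-89 + T(4*(-5)))² + B(-101, 90) = (-89 + (24 + (4*(-5))² + 11*(4*(-5))))² + (2 - 1*(-101)) = (-89 + (24 + (-20)² + 11*(-20)))² + (2 + 101) = (-89 + (24 + 400 - 220))² + 103 = (-89 + 204)² + 103 = 115² + 103 = 13225 + 103 = 13328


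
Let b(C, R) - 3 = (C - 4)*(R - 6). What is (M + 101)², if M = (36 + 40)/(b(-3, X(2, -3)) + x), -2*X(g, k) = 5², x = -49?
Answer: 289646361/27889 ≈ 10386.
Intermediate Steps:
X(g, k) = -25/2 (X(g, k) = -½*5² = -½*25 = -25/2)
b(C, R) = 3 + (-6 + R)*(-4 + C) (b(C, R) = 3 + (C - 4)*(R - 6) = 3 + (-4 + C)*(-6 + R) = 3 + (-6 + R)*(-4 + C))
M = 152/167 (M = (36 + 40)/((27 - 6*(-3) - 4*(-25/2) - 3*(-25/2)) - 49) = 76/((27 + 18 + 50 + 75/2) - 49) = 76/(265/2 - 49) = 76/(167/2) = 76*(2/167) = 152/167 ≈ 0.91018)
(M + 101)² = (152/167 + 101)² = (17019/167)² = 289646361/27889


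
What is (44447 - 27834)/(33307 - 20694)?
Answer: 16613/12613 ≈ 1.3171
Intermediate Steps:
(44447 - 27834)/(33307 - 20694) = 16613/12613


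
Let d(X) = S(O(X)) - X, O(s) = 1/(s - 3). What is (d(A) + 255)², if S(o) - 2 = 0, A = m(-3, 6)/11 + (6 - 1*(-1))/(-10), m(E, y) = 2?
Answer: 802418929/12100 ≈ 66316.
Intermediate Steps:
O(s) = 1/(-3 + s)
A = -57/110 (A = 2/11 + (6 - 1*(-1))/(-10) = 2*(1/11) + (6 + 1)*(-⅒) = 2/11 + 7*(-⅒) = 2/11 - 7/10 = -57/110 ≈ -0.51818)
S(o) = 2 (S(o) = 2 + 0 = 2)
d(X) = 2 - X
(d(A) + 255)² = ((2 - 1*(-57/110)) + 255)² = ((2 + 57/110) + 255)² = (277/110 + 255)² = (28327/110)² = 802418929/12100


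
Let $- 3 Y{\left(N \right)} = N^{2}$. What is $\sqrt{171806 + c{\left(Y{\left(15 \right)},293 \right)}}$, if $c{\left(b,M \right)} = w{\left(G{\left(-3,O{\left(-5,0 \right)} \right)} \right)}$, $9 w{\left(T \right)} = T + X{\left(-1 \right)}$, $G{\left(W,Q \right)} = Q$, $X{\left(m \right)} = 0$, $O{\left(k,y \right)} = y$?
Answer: $\sqrt{171806} \approx 414.5$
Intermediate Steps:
$Y{\left(N \right)} = - \frac{N^{2}}{3}$
$w{\left(T \right)} = \frac{T}{9}$ ($w{\left(T \right)} = \frac{T + 0}{9} = \frac{T}{9}$)
$c{\left(b,M \right)} = 0$ ($c{\left(b,M \right)} = \frac{1}{9} \cdot 0 = 0$)
$\sqrt{171806 + c{\left(Y{\left(15 \right)},293 \right)}} = \sqrt{171806 + 0} = \sqrt{171806}$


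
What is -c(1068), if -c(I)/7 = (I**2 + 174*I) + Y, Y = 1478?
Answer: 9295538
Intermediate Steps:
c(I) = -10346 - 1218*I - 7*I**2 (c(I) = -7*((I**2 + 174*I) + 1478) = -7*(1478 + I**2 + 174*I) = -10346 - 1218*I - 7*I**2)
-c(1068) = -(-10346 - 1218*1068 - 7*1068**2) = -(-10346 - 1300824 - 7*1140624) = -(-10346 - 1300824 - 7984368) = -1*(-9295538) = 9295538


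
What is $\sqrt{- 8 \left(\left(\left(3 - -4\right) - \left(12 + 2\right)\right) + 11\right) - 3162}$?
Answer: $i \sqrt{3194} \approx 56.516 i$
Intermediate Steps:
$\sqrt{- 8 \left(\left(\left(3 - -4\right) - \left(12 + 2\right)\right) + 11\right) - 3162} = \sqrt{- 8 \left(\left(\left(3 + 4\right) - 14\right) + 11\right) - 3162} = \sqrt{- 8 \left(\left(7 - 14\right) + 11\right) - 3162} = \sqrt{- 8 \left(-7 + 11\right) - 3162} = \sqrt{\left(-8\right) 4 - 3162} = \sqrt{-32 - 3162} = \sqrt{-3194} = i \sqrt{3194}$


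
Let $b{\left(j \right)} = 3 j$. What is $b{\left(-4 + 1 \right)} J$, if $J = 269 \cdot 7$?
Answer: $-16947$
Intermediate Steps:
$J = 1883$
$b{\left(-4 + 1 \right)} J = 3 \left(-4 + 1\right) 1883 = 3 \left(-3\right) 1883 = \left(-9\right) 1883 = -16947$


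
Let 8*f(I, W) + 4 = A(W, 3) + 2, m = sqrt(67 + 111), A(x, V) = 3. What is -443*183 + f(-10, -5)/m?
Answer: -81069 + sqrt(178)/1424 ≈ -81069.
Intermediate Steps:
m = sqrt(178) ≈ 13.342
f(I, W) = 1/8 (f(I, W) = -1/2 + (3 + 2)/8 = -1/2 + (1/8)*5 = -1/2 + 5/8 = 1/8)
-443*183 + f(-10, -5)/m = -443*183 + 1/(8*(sqrt(178))) = -81069 + (sqrt(178)/178)/8 = -81069 + sqrt(178)/1424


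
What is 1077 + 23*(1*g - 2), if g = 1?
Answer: 1054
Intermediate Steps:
1077 + 23*(1*g - 2) = 1077 + 23*(1*1 - 2) = 1077 + 23*(1 - 2) = 1077 + 23*(-1) = 1077 - 23 = 1054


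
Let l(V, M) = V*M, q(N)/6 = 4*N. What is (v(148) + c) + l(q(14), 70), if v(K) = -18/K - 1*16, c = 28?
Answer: 1741359/74 ≈ 23532.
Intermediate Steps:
q(N) = 24*N (q(N) = 6*(4*N) = 24*N)
v(K) = -16 - 18/K (v(K) = -18/K - 16 = -16 - 18/K)
l(V, M) = M*V
(v(148) + c) + l(q(14), 70) = ((-16 - 18/148) + 28) + 70*(24*14) = ((-16 - 18*1/148) + 28) + 70*336 = ((-16 - 9/74) + 28) + 23520 = (-1193/74 + 28) + 23520 = 879/74 + 23520 = 1741359/74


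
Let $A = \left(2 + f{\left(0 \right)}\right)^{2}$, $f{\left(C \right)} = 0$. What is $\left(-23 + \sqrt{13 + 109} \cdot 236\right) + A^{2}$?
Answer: $-7 + 236 \sqrt{122} \approx 2599.7$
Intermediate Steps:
$A = 4$ ($A = \left(2 + 0\right)^{2} = 2^{2} = 4$)
$\left(-23 + \sqrt{13 + 109} \cdot 236\right) + A^{2} = \left(-23 + \sqrt{13 + 109} \cdot 236\right) + 4^{2} = \left(-23 + \sqrt{122} \cdot 236\right) + 16 = \left(-23 + 236 \sqrt{122}\right) + 16 = -7 + 236 \sqrt{122}$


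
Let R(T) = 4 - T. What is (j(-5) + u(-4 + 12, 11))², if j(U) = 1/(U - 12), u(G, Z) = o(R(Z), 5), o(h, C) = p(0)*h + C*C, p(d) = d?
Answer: 179776/289 ≈ 622.06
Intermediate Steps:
o(h, C) = C² (o(h, C) = 0*h + C*C = 0 + C² = C²)
u(G, Z) = 25 (u(G, Z) = 5² = 25)
j(U) = 1/(-12 + U)
(j(-5) + u(-4 + 12, 11))² = (1/(-12 - 5) + 25)² = (1/(-17) + 25)² = (-1/17 + 25)² = (424/17)² = 179776/289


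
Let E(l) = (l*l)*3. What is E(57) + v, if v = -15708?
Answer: -5961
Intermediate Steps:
E(l) = 3*l² (E(l) = l²*3 = 3*l²)
E(57) + v = 3*57² - 15708 = 3*3249 - 15708 = 9747 - 15708 = -5961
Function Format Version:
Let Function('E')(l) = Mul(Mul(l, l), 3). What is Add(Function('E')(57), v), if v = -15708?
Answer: -5961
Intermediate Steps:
Function('E')(l) = Mul(3, Pow(l, 2)) (Function('E')(l) = Mul(Pow(l, 2), 3) = Mul(3, Pow(l, 2)))
Add(Function('E')(57), v) = Add(Mul(3, Pow(57, 2)), -15708) = Add(Mul(3, 3249), -15708) = Add(9747, -15708) = -5961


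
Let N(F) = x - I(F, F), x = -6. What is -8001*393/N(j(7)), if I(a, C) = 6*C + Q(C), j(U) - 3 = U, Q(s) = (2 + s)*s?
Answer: 1048131/62 ≈ 16905.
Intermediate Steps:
Q(s) = s*(2 + s)
j(U) = 3 + U
I(a, C) = 6*C + C*(2 + C)
N(F) = -6 - F*(8 + F)
-8001*393/N(j(7)) = -8001*393/(-6 - (3 + 7)² - 8*(3 + 7)) = -8001*393/(-6 - 1*10² - 8*10) = -8001*393/(-6 - 1*100 - 80) = -8001*393/(-6 - 100 - 80) = -8001/((-186*1/393)) = -8001/(-62/131) = -8001*(-131/62) = 1048131/62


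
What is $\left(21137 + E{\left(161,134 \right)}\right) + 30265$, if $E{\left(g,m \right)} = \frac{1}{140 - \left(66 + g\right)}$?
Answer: $\frac{4471973}{87} \approx 51402.0$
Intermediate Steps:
$E{\left(g,m \right)} = \frac{1}{74 - g}$
$\left(21137 + E{\left(161,134 \right)}\right) + 30265 = \left(21137 - \frac{1}{-74 + 161}\right) + 30265 = \left(21137 - \frac{1}{87}\right) + 30265 = \frac{1838918}{87} + 30265 = \frac{4471973}{87}$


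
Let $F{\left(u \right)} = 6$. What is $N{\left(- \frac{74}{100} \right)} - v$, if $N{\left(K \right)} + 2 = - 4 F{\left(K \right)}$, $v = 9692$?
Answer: $-9718$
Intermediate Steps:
$N{\left(K \right)} = -26$ ($N{\left(K \right)} = -2 - 24 = -26$)
$N{\left(- \frac{74}{100} \right)} - v = -26 - 9692 = -9718$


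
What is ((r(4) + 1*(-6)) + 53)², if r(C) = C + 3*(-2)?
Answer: 2025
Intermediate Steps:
r(C) = -6 + C (r(C) = C - 6 = -6 + C)
((r(4) + 1*(-6)) + 53)² = (((-6 + 4) + 1*(-6)) + 53)² = ((-2 - 6) + 53)² = (-8 + 53)² = 45² = 2025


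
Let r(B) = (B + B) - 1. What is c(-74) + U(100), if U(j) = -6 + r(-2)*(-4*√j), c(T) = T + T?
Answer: 46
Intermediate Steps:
c(T) = 2*T
r(B) = -1 + 2*B (r(B) = 2*B - 1 = -1 + 2*B)
U(j) = -6 + 20*√j (U(j) = -6 + (-1 + 2*(-2))*(-4*√j) = -6 + (-1 - 4)*(-4*√j) = -6 - (-20)*√j = -6 + 20*√j)
c(-74) + U(100) = 2*(-74) + (-6 + 20*√100) = -148 + (-6 + 20*10) = -148 + (-6 + 200) = -148 + 194 = 46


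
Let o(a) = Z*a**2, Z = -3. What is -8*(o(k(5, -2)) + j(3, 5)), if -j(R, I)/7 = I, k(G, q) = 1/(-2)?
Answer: 286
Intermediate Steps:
k(G, q) = -1/2
j(R, I) = -7*I
o(a) = -3*a**2
-8*(o(k(5, -2)) + j(3, 5)) = -8*(-3*(-1/2)**2 - 7*5) = -8*(-3*1/4 - 35) = -8*(-3/4 - 35) = -8*(-143/4) = 286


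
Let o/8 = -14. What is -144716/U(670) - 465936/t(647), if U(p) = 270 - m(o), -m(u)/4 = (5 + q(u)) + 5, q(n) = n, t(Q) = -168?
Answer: 80264/21 ≈ 3822.1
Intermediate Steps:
o = -112 (o = 8*(-14) = -112)
m(u) = -40 - 4*u (m(u) = -4*((5 + u) + 5) = -4*(10 + u) = -40 - 4*u)
U(p) = -138 (U(p) = 270 - (-40 - 4*(-112)) = 270 - (-40 + 448) = 270 - 1*408 = 270 - 408 = -138)
-144716/U(670) - 465936/t(647) = -144716/(-138) - 465936/(-168) = -144716*(-1/138) - 465936*(-1/168) = 3146/3 + 19414/7 = 80264/21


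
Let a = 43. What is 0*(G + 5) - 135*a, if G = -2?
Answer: -5805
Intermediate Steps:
0*(G + 5) - 135*a = 0*(-2 + 5) - 135*43 = 0*3 - 5805 = 0 - 5805 = -5805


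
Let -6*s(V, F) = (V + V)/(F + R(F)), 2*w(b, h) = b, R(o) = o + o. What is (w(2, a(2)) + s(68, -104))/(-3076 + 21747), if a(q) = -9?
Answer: 251/4369014 ≈ 5.7450e-5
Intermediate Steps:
R(o) = 2*o
w(b, h) = b/2
s(V, F) = -V/(9*F) (s(V, F) = -(V + V)/(6*(F + 2*F)) = -2*V/(6*(3*F)) = -2*V*1/(3*F)/6 = -V/(9*F))
(w(2, a(2)) + s(68, -104))/(-3076 + 21747) = ((1/2)*2 - 1/9*68/(-104))/(-3076 + 21747) = (1 - 1/9*68*(-1/104))/18671 = (1 + 17/234)*(1/18671) = (251/234)*(1/18671) = 251/4369014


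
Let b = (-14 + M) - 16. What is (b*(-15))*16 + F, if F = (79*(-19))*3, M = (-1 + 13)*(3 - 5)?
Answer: 8457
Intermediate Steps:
M = -24 (M = 12*(-2) = -24)
b = -54 (b = (-14 - 24) - 16 = -38 - 16 = -54)
F = -4503 (F = -1501*3 = -4503)
(b*(-15))*16 + F = -54*(-15)*16 - 4503 = 810*16 - 4503 = 12960 - 4503 = 8457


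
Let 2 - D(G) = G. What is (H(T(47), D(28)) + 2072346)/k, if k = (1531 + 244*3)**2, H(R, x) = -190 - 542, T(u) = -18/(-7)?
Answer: 2071614/5121169 ≈ 0.40452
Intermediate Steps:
T(u) = 18/7 (T(u) = -18*(-1/7) = 18/7)
D(G) = 2 - G
H(R, x) = -732
k = 5121169 (k = (1531 + 732)**2 = 2263**2 = 5121169)
(H(T(47), D(28)) + 2072346)/k = (-732 + 2072346)/5121169 = 2071614*(1/5121169) = 2071614/5121169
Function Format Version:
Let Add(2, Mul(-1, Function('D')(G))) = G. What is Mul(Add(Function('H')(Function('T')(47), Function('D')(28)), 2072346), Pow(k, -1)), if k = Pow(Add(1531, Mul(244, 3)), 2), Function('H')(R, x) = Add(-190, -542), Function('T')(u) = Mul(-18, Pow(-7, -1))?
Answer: Rational(2071614, 5121169) ≈ 0.40452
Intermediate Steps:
Function('T')(u) = Rational(18, 7) (Function('T')(u) = Mul(-18, Rational(-1, 7)) = Rational(18, 7))
Function('D')(G) = Add(2, Mul(-1, G))
Function('H')(R, x) = -732
k = 5121169 (k = Pow(Add(1531, 732), 2) = Pow(2263, 2) = 5121169)
Mul(Add(Function('H')(Function('T')(47), Function('D')(28)), 2072346), Pow(k, -1)) = Mul(Add(-732, 2072346), Pow(5121169, -1)) = Mul(2071614, Rational(1, 5121169)) = Rational(2071614, 5121169)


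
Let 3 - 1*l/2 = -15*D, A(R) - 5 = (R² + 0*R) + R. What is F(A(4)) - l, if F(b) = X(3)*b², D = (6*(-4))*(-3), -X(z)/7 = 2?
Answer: -10916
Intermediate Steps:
X(z) = -14 (X(z) = -7*2 = -14)
D = 72 (D = -24*(-3) = 72)
A(R) = 5 + R + R² (A(R) = 5 + ((R² + 0*R) + R) = 5 + ((R² + 0) + R) = 5 + (R² + R) = 5 + (R + R²) = 5 + R + R²)
F(b) = -14*b²
l = 2166 (l = 6 - (-30)*72 = 6 - 2*(-1080) = 6 + 2160 = 2166)
F(A(4)) - l = -14*(5 + 4 + 4²)² - 1*2166 = -14*(5 + 4 + 16)² - 2166 = -14*25² - 2166 = -14*625 - 2166 = -8750 - 2166 = -10916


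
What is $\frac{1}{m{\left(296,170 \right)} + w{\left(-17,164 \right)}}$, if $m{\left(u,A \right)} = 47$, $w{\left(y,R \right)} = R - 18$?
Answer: $\frac{1}{193} \approx 0.0051813$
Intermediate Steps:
$w{\left(y,R \right)} = -18 + R$
$\frac{1}{m{\left(296,170 \right)} + w{\left(-17,164 \right)}} = \frac{1}{47 + \left(-18 + 164\right)} = \frac{1}{47 + 146} = \frac{1}{193}$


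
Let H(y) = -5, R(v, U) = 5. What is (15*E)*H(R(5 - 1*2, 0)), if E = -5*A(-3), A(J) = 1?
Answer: 375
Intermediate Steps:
E = -5 (E = -5*1 = -5)
(15*E)*H(R(5 - 1*2, 0)) = (15*(-5))*(-5) = -75*(-5) = 375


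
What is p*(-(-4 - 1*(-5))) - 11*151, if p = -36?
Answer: -1625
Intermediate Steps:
p*(-(-4 - 1*(-5))) - 11*151 = -(-36)*(-4 - 1*(-5)) - 11*151 = -(-36)*(-4 + 5) - 1661 = -(-36) - 1661 = -36*(-1) - 1661 = 36 - 1661 = -1625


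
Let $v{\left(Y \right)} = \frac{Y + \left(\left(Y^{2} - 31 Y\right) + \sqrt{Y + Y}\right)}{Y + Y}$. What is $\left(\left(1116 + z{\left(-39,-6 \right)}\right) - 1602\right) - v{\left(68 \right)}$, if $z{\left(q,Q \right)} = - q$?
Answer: $-466 - \frac{\sqrt{34}}{68} \approx -466.09$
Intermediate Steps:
$v{\left(Y \right)} = \frac{Y^{2} - 30 Y + \sqrt{2} \sqrt{Y}}{2 Y}$ ($v{\left(Y \right)} = \frac{Y + \left(\left(Y^{2} - 31 Y\right) + \sqrt{2 Y}\right)}{2 Y} = \left(Y + \left(\left(Y^{2} - 31 Y\right) + \sqrt{2} \sqrt{Y}\right)\right) \frac{1}{2 Y} = \left(Y + \left(Y^{2} - 31 Y + \sqrt{2} \sqrt{Y}\right)\right) \frac{1}{2 Y} = \left(Y^{2} - 30 Y + \sqrt{2} \sqrt{Y}\right) \frac{1}{2 Y} = \frac{Y^{2} - 30 Y + \sqrt{2} \sqrt{Y}}{2 Y}$)
$\left(\left(1116 + z{\left(-39,-6 \right)}\right) - 1602\right) - v{\left(68 \right)} = \left(\left(1116 - -39\right) - 1602\right) - \left(-15 + \frac{1}{2} \cdot 68 + \frac{\sqrt{2}}{2 \cdot 2 \sqrt{17}}\right) = \left(\left(1116 + 39\right) - 1602\right) - \left(-15 + 34 + \frac{\sqrt{2} \frac{\sqrt{17}}{34}}{2}\right) = \left(1155 - 1602\right) - \left(-15 + 34 + \frac{\sqrt{34}}{68}\right) = -447 - \left(19 + \frac{\sqrt{34}}{68}\right) = -466 - \frac{\sqrt{34}}{68}$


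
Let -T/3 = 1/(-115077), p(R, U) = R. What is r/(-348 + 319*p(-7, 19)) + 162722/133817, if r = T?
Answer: 16110222970221/13248495748043 ≈ 1.2160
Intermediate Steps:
T = 1/38359 (T = -3/(-115077) = -3*(-1/115077) = 1/38359 ≈ 2.6069e-5)
r = 1/38359 ≈ 2.6069e-5
r/(-348 + 319*p(-7, 19)) + 162722/133817 = 1/(38359*(-348 + 319*(-7))) + 162722/133817 = 1/(38359*(-348 - 2233)) + 162722*(1/133817) = (1/38359)/(-2581) + 162722/133817 = (1/38359)*(-1/2581) + 162722/133817 = -1/99004579 + 162722/133817 = 16110222970221/13248495748043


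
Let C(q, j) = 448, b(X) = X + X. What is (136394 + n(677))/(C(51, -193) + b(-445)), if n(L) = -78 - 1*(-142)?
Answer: -68229/221 ≈ -308.73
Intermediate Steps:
n(L) = 64 (n(L) = -78 + 142 = 64)
b(X) = 2*X
(136394 + n(677))/(C(51, -193) + b(-445)) = (136394 + 64)/(448 + 2*(-445)) = 136458/(448 - 890) = 136458/(-442) = 136458*(-1/442) = -68229/221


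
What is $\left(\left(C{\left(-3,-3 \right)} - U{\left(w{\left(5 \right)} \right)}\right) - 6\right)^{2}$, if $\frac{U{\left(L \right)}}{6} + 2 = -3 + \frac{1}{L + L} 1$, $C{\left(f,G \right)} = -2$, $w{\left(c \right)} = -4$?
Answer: $\frac{8281}{16} \approx 517.56$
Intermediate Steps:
$U{\left(L \right)} = -30 + \frac{3}{L}$ ($U{\left(L \right)} = -12 + 6 \left(-3 + \frac{1}{L + L} 1\right) = -12 + 6 \left(-3 + \frac{1}{2 L} 1\right) = -12 + 6 \left(-3 + \frac{1}{2 L}\right) = -12 - \left(18 - \frac{3}{L}\right) = -30 + \frac{3}{L}$)
$\left(\left(C{\left(-3,-3 \right)} - U{\left(w{\left(5 \right)} \right)}\right) - 6\right)^{2} = \left(\left(-2 - \left(-30 + \frac{3}{-4}\right)\right) - 6\right)^{2} = \left(\left(-2 - \left(-30 + 3 \left(- \frac{1}{4}\right)\right)\right) - 6\right)^{2} = \left(\left(-2 - \left(-30 - \frac{3}{4}\right)\right) - 6\right)^{2} = \left(\left(-2 - - \frac{123}{4}\right) - 6\right)^{2} = \left(\left(-2 + \frac{123}{4}\right) - 6\right)^{2} = \left(\frac{115}{4} - 6\right)^{2} = \left(\frac{91}{4}\right)^{2} = \frac{8281}{16}$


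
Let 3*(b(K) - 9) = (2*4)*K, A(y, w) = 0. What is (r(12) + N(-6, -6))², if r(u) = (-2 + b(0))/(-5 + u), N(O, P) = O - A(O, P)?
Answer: 25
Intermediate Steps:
b(K) = 9 + 8*K/3 (b(K) = 9 + ((2*4)*K)/3 = 9 + (8*K)/3 = 9 + 8*K/3)
N(O, P) = O (N(O, P) = O - 1*0 = O + 0 = O)
r(u) = 7/(-5 + u) (r(u) = (-2 + (9 + (8/3)*0))/(-5 + u) = (-2 + (9 + 0))/(-5 + u) = (-2 + 9)/(-5 + u) = 7/(-5 + u))
(r(12) + N(-6, -6))² = (7/(-5 + 12) - 6)² = (7/7 - 6)² = (7*(⅐) - 6)² = (1 - 6)² = (-5)² = 25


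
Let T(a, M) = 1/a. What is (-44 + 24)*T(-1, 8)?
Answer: 20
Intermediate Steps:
(-44 + 24)*T(-1, 8) = (-44 + 24)/(-1) = -20*(-1) = 20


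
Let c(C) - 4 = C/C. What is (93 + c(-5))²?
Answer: 9604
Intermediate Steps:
c(C) = 5 (c(C) = 4 + C/C = 4 + 1 = 5)
(93 + c(-5))² = (93 + 5)² = 98² = 9604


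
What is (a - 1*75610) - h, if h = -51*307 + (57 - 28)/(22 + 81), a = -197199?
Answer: -26486685/103 ≈ -2.5715e+5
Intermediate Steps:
h = -1612642/103 (h = -15657 + 29/103 = -1612642/103 ≈ -15657.)
(a - 1*75610) - h = (-197199 - 1*75610) - 1*(-1612642/103) = (-197199 - 75610) + 1612642/103 = -272809 + 1612642/103 = -26486685/103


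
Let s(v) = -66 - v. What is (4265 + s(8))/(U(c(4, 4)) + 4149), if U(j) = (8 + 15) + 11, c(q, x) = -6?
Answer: 4191/4183 ≈ 1.0019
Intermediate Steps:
U(j) = 34 (U(j) = 23 + 11 = 34)
(4265 + s(8))/(U(c(4, 4)) + 4149) = (4265 + (-66 - 1*8))/(34 + 4149) = (4265 + (-66 - 8))/4183 = (4265 - 74)*(1/4183) = 4191*(1/4183) = 4191/4183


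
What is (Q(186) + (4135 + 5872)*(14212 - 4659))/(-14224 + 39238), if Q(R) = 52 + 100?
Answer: 95597023/25014 ≈ 3821.7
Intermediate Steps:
Q(R) = 152
(Q(186) + (4135 + 5872)*(14212 - 4659))/(-14224 + 39238) = (152 + (4135 + 5872)*(14212 - 4659))/(-14224 + 39238) = (152 + 10007*9553)/25014 = (152 + 95596871)*(1/25014) = 95597023*(1/25014) = 95597023/25014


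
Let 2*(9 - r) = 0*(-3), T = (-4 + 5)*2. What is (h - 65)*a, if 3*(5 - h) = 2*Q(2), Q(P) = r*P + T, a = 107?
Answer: -23540/3 ≈ -7846.7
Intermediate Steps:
T = 2 (T = 1*2 = 2)
r = 9 (r = 9 - 0*(-3) = 9 - ½*0 = 9 + 0 = 9)
Q(P) = 2 + 9*P (Q(P) = 9*P + 2 = 2 + 9*P)
h = -25/3 (h = 5 - 2*(2 + 9*2)/3 = 5 - 2*(2 + 18)/3 = 5 - 2*20/3 = 5 - ⅓*40 = 5 - 40/3 = -25/3 ≈ -8.3333)
(h - 65)*a = (-25/3 - 65)*107 = -220/3*107 = -23540/3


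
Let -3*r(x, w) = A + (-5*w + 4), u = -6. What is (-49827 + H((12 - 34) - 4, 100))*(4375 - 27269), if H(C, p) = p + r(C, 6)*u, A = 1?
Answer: 1139594638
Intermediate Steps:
r(x, w) = -5/3 + 5*w/3 (r(x, w) = -(1 + (-5*w + 4))/3 = -(1 + (4 - 5*w))/3 = -(5 - 5*w)/3 = -5/3 + 5*w/3)
H(C, p) = -50 + p (H(C, p) = p + (-5/3 + (5/3)*6)*(-6) = p + (-5/3 + 10)*(-6) = p + (25/3)*(-6) = p - 50 = -50 + p)
(-49827 + H((12 - 34) - 4, 100))*(4375 - 27269) = (-49827 + (-50 + 100))*(4375 - 27269) = (-49827 + 50)*(-22894) = -49777*(-22894) = 1139594638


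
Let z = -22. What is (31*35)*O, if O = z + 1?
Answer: -22785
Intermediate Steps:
O = -21 (O = -22 + 1 = -21)
(31*35)*O = (31*35)*(-21) = 1085*(-21) = -22785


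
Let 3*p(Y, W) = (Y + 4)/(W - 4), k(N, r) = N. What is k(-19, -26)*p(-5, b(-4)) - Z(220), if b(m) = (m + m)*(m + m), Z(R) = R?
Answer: -39581/180 ≈ -219.89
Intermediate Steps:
b(m) = 4*m² (b(m) = (2*m)*(2*m) = 4*m²)
p(Y, W) = (4 + Y)/(3*(-4 + W)) (p(Y, W) = ((Y + 4)/(W - 4))/3 = ((4 + Y)/(-4 + W))/3 = (4 + Y)/(3*(-4 + W)))
k(-19, -26)*p(-5, b(-4)) - Z(220) = -19*(4 - 5)/(3*(-4 + 4*(-4)²)) - 1*220 = -19*(-1)/(3*(-4 + 4*16)) - 220 = -19*(-1)/(3*(-4 + 64)) - 220 = -19*(-1)/(3*60) - 220 = -19*(-1/180) - 220 = 19/180 - 220 = -39581/180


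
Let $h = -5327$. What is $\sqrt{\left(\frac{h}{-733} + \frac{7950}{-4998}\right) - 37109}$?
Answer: $\frac{i \sqrt{282302472577135}}{87227} \approx 192.62 i$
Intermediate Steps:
$\sqrt{\left(\frac{h}{-733} + \frac{7950}{-4998}\right) - 37109} = \sqrt{\left(- \frac{5327}{-733} + \frac{7950}{-4998}\right) - 37109} = \sqrt{\left(\left(-5327\right) \left(- \frac{1}{733}\right) + 7950 \left(- \frac{1}{4998}\right)\right) - 37109} = \sqrt{\left(\frac{5327}{733} - \frac{1325}{833}\right) - 37109} = \sqrt{\frac{3466166}{610589} - 37109} = \sqrt{- \frac{22654881035}{610589}} = \frac{i \sqrt{282302472577135}}{87227}$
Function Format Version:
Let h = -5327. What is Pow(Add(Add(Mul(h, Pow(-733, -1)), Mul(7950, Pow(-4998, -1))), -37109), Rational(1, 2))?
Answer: Mul(Rational(1, 87227), I, Pow(282302472577135, Rational(1, 2))) ≈ Mul(192.62, I)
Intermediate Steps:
Pow(Add(Add(Mul(h, Pow(-733, -1)), Mul(7950, Pow(-4998, -1))), -37109), Rational(1, 2)) = Pow(Add(Add(Mul(-5327, Pow(-733, -1)), Mul(7950, Pow(-4998, -1))), -37109), Rational(1, 2)) = Pow(Add(Add(Mul(-5327, Rational(-1, 733)), Mul(7950, Rational(-1, 4998))), -37109), Rational(1, 2)) = Pow(Add(Add(Rational(5327, 733), Rational(-1325, 833)), -37109), Rational(1, 2)) = Pow(Add(Rational(3466166, 610589), -37109), Rational(1, 2)) = Pow(Rational(-22654881035, 610589), Rational(1, 2)) = Mul(Rational(1, 87227), I, Pow(282302472577135, Rational(1, 2)))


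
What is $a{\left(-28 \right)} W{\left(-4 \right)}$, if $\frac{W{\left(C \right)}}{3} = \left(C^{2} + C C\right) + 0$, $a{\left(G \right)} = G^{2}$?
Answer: $75264$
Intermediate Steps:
$W{\left(C \right)} = 6 C^{2}$ ($W{\left(C \right)} = 3 \left(\left(C^{2} + C C\right) + 0\right) = 3 \left(\left(C^{2} + C^{2}\right) + 0\right) = 3 \left(2 C^{2} + 0\right) = 3 \cdot 2 C^{2} = 6 C^{2}$)
$a{\left(-28 \right)} W{\left(-4 \right)} = \left(-28\right)^{2} \cdot 6 \left(-4\right)^{2} = 784 \cdot 6 \cdot 16 = 784 \cdot 96 = 75264$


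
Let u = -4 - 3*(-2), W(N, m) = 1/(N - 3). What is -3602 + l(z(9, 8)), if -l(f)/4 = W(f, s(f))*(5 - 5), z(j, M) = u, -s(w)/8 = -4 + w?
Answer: -3602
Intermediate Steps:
s(w) = 32 - 8*w (s(w) = -8*(-4 + w) = 32 - 8*w)
W(N, m) = 1/(-3 + N)
u = 2 (u = -4 + 6 = 2)
z(j, M) = 2
l(f) = 0 (l(f) = -4*(5 - 5)/(-3 + f) = -4*0/(-3 + f) = -4*0 = 0)
-3602 + l(z(9, 8)) = -3602 + 0 = -3602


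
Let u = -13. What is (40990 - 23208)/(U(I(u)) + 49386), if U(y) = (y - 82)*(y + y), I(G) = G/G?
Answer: 8891/24612 ≈ 0.36125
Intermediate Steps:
I(G) = 1
U(y) = 2*y*(-82 + y) (U(y) = (-82 + y)*(2*y) = 2*y*(-82 + y))
(40990 - 23208)/(U(I(u)) + 49386) = (40990 - 23208)/(2*1*(-82 + 1) + 49386) = 17782/(2*1*(-81) + 49386) = 17782/(-162 + 49386) = 17782/49224 = 17782*(1/49224) = 8891/24612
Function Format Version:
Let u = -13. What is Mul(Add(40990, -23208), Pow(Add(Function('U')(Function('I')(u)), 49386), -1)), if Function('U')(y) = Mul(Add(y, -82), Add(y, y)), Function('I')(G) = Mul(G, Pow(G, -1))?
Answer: Rational(8891, 24612) ≈ 0.36125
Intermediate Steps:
Function('I')(G) = 1
Function('U')(y) = Mul(2, y, Add(-82, y)) (Function('U')(y) = Mul(Add(-82, y), Mul(2, y)) = Mul(2, y, Add(-82, y)))
Mul(Add(40990, -23208), Pow(Add(Function('U')(Function('I')(u)), 49386), -1)) = Mul(Add(40990, -23208), Pow(Add(Mul(2, 1, Add(-82, 1)), 49386), -1)) = Mul(17782, Pow(Add(Mul(2, 1, -81), 49386), -1)) = Mul(17782, Pow(Add(-162, 49386), -1)) = Mul(17782, Pow(49224, -1)) = Mul(17782, Rational(1, 49224)) = Rational(8891, 24612)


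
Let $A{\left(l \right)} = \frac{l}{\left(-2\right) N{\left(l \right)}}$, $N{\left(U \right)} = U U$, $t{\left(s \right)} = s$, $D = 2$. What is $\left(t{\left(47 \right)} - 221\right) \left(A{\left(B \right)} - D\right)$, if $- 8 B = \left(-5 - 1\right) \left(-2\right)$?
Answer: $290$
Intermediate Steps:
$B = - \frac{3}{2}$ ($B = - \frac{\left(-5 - 1\right) \left(-2\right)}{8} = - \frac{\left(-6\right) \left(-2\right)}{8} = \left(- \frac{1}{8}\right) 12 = - \frac{3}{2} \approx -1.5$)
$N{\left(U \right)} = U^{2}$
$A{\left(l \right)} = - \frac{1}{2 l}$ ($A{\left(l \right)} = \frac{l}{\left(-2\right) l^{2}} = l \left(- \frac{1}{2 l^{2}}\right) = - \frac{1}{2 l}$)
$\left(t{\left(47 \right)} - 221\right) \left(A{\left(B \right)} - D\right) = \left(47 - 221\right) \left(- \frac{1}{2 \left(- \frac{3}{2}\right)} - 2\right) = - 174 \left(\left(- \frac{1}{2}\right) \left(- \frac{2}{3}\right) - 2\right) = - 174 \left(\frac{1}{3} - 2\right) = \left(-174\right) \left(- \frac{5}{3}\right) = 290$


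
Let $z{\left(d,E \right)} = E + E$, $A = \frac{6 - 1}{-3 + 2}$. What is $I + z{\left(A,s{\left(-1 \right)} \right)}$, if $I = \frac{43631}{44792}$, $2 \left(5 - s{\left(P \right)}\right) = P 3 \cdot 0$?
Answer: $\frac{491551}{44792} \approx 10.974$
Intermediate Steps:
$s{\left(P \right)} = 5$ ($s{\left(P \right)} = 5 - \frac{P 3 \cdot 0}{2} = 5 - \frac{3 P 0}{2} = 5 - 0 = 5 + 0 = 5$)
$A = -5$ ($A = \frac{5}{-1} = 5 \left(-1\right) = -5$)
$I = \frac{43631}{44792}$ ($I = 43631 \cdot \frac{1}{44792} = \frac{43631}{44792} \approx 0.97408$)
$z{\left(d,E \right)} = 2 E$
$I + z{\left(A,s{\left(-1 \right)} \right)} = \frac{43631}{44792} + 2 \cdot 5 = \frac{43631}{44792} + 10 = \frac{491551}{44792}$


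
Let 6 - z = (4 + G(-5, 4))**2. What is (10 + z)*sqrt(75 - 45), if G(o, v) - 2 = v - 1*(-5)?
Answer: -209*sqrt(30) ≈ -1144.7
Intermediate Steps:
G(o, v) = 7 + v (G(o, v) = 2 + (v - 1*(-5)) = 2 + (v + 5) = 2 + (5 + v) = 7 + v)
z = -219 (z = 6 - (4 + (7 + 4))**2 = 6 - (4 + 11)**2 = 6 - 1*15**2 = 6 - 1*225 = 6 - 225 = -219)
(10 + z)*sqrt(75 - 45) = (10 - 219)*sqrt(75 - 45) = -209*sqrt(30)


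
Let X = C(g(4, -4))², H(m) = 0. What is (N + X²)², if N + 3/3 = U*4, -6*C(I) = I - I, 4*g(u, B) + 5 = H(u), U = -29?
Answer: 13689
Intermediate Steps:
g(u, B) = -5/4 (g(u, B) = -5/4 + (¼)*0 = -5/4 + 0 = -5/4)
C(I) = 0 (C(I) = -(I - I)/6 = -⅙*0 = 0)
N = -117 (N = -1 - 29*4 = -1 - 116 = -117)
X = 0 (X = 0² = 0)
(N + X²)² = (-117 + 0²)² = (-117 + 0)² = (-117)² = 13689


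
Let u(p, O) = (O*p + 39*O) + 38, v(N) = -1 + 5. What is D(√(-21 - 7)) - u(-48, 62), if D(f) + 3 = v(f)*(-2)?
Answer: 509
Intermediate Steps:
v(N) = 4
u(p, O) = 38 + 39*O + O*p (u(p, O) = (39*O + O*p) + 38 = 38 + 39*O + O*p)
D(f) = -11 (D(f) = -3 + 4*(-2) = -3 - 8 = -11)
D(√(-21 - 7)) - u(-48, 62) = -11 - (38 + 39*62 + 62*(-48)) = -11 - (38 + 2418 - 2976) = -11 - 1*(-520) = -11 + 520 = 509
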